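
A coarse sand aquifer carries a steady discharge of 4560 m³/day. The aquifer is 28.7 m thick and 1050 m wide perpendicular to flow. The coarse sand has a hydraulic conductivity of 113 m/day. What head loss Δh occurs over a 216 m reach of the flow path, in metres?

Cross-sectional area A = 1050 × 28.7 = 30135 m².
From Q = K·A·i, i = Q / (K·A) = 4560 / (113.0 × 30135) = 0.001339.
Head loss Δh = i · L = 0.001339 × 216 = 0.2892 m.

0.289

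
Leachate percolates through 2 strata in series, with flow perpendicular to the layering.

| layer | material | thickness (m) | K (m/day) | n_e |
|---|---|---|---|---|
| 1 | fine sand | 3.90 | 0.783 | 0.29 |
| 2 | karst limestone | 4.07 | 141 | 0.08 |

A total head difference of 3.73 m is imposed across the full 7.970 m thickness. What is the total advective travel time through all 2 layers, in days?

With flow normal to the layers, continuity requires the same specific discharge q through every layer.
Σ(b_i/K_i) = 3.90/0.783 + 4.07/141 = 5.010 d.
q = Δh / Σ(b_i/K_i) = 3.73 / 5.010 = 0.7446 m/day.
In each layer the seepage velocity is v_i = q/n_i, so the layer transit time is t_i = b_i·n_i / q:
  layer 1 (fine sand): t_1 = 3.90 × 0.29 / 0.7446 = 1.519 d
  layer 2 (karst limestone): t_2 = 4.07 × 0.08 / 0.7446 = 0.4373 d
Total t = Σ t_i = 1.956 days.

1.96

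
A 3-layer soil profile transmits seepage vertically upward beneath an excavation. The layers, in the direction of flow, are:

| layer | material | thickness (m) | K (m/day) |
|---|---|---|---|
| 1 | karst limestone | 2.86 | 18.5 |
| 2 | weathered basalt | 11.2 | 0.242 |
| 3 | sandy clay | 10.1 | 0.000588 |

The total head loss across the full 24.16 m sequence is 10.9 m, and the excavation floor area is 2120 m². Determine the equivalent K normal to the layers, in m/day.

Flow is perpendicular to layering, so the layers act in series and the equivalent K is the thickness-weighted harmonic mean.
Total thickness L = 2.86 + 11.2 + 10.1 = 24.16 m.
Σ(b_i/K_i) = 2.86/18.5 + 11.2/0.242 + 10.1/0.000588 = 17223 d.
K_eq = L / Σ(b_i/K_i) = 24.16 / 17223 = 0.001403 m/day.

0.00140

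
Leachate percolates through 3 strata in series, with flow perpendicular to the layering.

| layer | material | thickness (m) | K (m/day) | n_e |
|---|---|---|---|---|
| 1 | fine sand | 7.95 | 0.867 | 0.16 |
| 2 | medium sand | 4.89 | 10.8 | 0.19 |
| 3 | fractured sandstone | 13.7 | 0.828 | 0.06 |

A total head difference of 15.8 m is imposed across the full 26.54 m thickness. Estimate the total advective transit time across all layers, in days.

With flow normal to the layers, continuity requires the same specific discharge q through every layer.
Σ(b_i/K_i) = 7.95/0.867 + 4.89/10.8 + 13.7/0.828 = 26.17 d.
q = Δh / Σ(b_i/K_i) = 15.8 / 26.17 = 0.6038 m/day.
In each layer the seepage velocity is v_i = q/n_i, so the layer transit time is t_i = b_i·n_i / q:
  layer 1 (fine sand): t_1 = 7.95 × 0.16 / 0.6038 = 2.107 d
  layer 2 (medium sand): t_2 = 4.89 × 0.19 / 0.6038 = 1.539 d
  layer 3 (fractured sandstone): t_3 = 13.7 × 0.06 / 0.6038 = 1.361 d
Total t = Σ t_i = 5.007 days.

5.01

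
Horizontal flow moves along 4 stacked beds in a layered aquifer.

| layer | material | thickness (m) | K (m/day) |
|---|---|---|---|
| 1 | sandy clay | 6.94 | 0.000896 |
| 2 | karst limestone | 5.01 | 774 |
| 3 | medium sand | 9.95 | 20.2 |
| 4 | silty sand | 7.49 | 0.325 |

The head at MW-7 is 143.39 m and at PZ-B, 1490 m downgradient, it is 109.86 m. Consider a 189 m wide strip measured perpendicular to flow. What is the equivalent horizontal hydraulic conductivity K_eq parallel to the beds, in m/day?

Flow is parallel to layering, so each bed carries its own Darcy discharge and the transmissivities add.
Σ(K_i·b_i) = 0.000896×6.94 + 774×5.01 + 20.2×9.95 + 0.325×7.49 = 4081 m²/day.
Total thickness b = 29.39 m, so K_eq = Σ(K_i·b_i)/b = 138.9 m/day.

139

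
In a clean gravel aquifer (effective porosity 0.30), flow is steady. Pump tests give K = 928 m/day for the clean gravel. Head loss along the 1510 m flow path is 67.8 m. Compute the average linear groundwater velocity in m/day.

Hydraulic gradient i = Δh / L = 67.8 / 1510 = 0.04490.
Darcy flux q = K · i = 928.0 × 0.04490 = 41.67 m/day.
Seepage velocity v = q / n_e = 41.67 / 0.30 = 138.9 m/day.

139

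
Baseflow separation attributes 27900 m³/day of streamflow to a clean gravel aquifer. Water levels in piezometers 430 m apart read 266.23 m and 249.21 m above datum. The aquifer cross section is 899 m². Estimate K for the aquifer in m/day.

784

Hydraulic gradient i = (266.23 − 249.21) / 430 = 17.02 / 430 = 0.03958.
From Q = K·A·i, K = Q / (A·i) = 27900 / (899.0 × 0.03958) = 784.1 m/day.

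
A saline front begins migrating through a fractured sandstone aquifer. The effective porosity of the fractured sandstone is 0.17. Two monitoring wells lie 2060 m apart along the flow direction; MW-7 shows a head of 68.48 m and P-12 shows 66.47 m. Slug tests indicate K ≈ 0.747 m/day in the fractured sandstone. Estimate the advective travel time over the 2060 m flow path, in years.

1320

Hydraulic gradient i = (68.48 − 66.47) / 2060 = 2.01 / 2060 = 0.0009757.
Darcy flux q = K · i = 0.7470 × 0.0009757 = 0.0007289 m/day.
Seepage velocity v = q / n_e = 0.0007289 / 0.17 = 0.004287 m/day.
Travel time t = L / v = 2060 / 0.004287 = 4.805e+05 days = 1315 years.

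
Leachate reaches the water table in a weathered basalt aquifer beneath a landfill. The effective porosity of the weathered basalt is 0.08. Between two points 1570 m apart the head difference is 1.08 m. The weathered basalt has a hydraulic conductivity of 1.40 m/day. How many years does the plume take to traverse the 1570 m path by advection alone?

357

Hydraulic gradient i = Δh / L = 1.08 / 1570 = 0.0006879.
Darcy flux q = K · i = 1.400 × 0.0006879 = 0.0009631 m/day.
Seepage velocity v = q / n_e = 0.0009631 / 0.08 = 0.01204 m/day.
Travel time t = L / v = 1570 / 0.01204 = 1.304e+05 days = 357.1 years.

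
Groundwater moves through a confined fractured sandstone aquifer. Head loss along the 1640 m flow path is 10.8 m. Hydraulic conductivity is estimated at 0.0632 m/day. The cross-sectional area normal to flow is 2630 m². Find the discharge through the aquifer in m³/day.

1.09

Hydraulic gradient i = Δh / L = 10.8 / 1640 = 0.006585.
Darcy's law: Q = K · A · i = 0.06320 × 2630 × 0.006585 = 1.095 m³/day.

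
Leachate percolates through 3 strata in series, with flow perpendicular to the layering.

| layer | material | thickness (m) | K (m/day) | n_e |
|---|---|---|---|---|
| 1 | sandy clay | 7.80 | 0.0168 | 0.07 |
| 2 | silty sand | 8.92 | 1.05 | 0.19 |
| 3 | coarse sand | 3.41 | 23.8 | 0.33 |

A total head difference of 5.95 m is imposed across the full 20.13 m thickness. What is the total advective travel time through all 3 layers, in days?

268

With flow normal to the layers, continuity requires the same specific discharge q through every layer.
Σ(b_i/K_i) = 7.80/0.0168 + 8.92/1.05 + 3.41/23.8 = 472.9 d.
q = Δh / Σ(b_i/K_i) = 5.95 / 472.9 = 0.01258 m/day.
In each layer the seepage velocity is v_i = q/n_i, so the layer transit time is t_i = b_i·n_i / q:
  layer 1 (sandy clay): t_1 = 7.80 × 0.07 / 0.01258 = 43.40 d
  layer 2 (silty sand): t_2 = 8.92 × 0.19 / 0.01258 = 134.7 d
  layer 3 (coarse sand): t_3 = 3.41 × 0.33 / 0.01258 = 89.44 d
Total t = Σ t_i = 267.5 days.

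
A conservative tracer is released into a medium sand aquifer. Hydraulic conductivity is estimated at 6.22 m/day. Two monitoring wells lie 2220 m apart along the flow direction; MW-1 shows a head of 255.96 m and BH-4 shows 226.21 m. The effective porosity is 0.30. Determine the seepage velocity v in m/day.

0.278

Hydraulic gradient i = (255.96 − 226.21) / 2220 = 29.75 / 2220 = 0.01340.
Darcy flux q = K · i = 6.220 × 0.01340 = 0.08335 m/day.
Seepage velocity v = q / n_e = 0.08335 / 0.30 = 0.2778 m/day.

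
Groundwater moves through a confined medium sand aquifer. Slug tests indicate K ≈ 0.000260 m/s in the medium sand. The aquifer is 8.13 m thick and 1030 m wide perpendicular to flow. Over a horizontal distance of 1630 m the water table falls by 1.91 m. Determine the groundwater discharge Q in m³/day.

Convert K: 0.000260 m/s × 86400 = 22.46 m/day.
Cross-sectional area A = 1030 × 8.13 = 8374 m².
Hydraulic gradient i = Δh / L = 1.91 / 1630 = 0.001172.
Darcy's law: Q = K · A · i = 22.46 × 8374 × 0.001172 = 220.4 m³/day.

220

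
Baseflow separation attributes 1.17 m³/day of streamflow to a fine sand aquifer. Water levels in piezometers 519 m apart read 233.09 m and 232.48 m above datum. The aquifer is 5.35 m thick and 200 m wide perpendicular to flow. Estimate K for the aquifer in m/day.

Cross-sectional area A = 200 × 5.35 = 1070 m².
Hydraulic gradient i = (233.09 − 232.48) / 519 = 0.61 / 519 = 0.001175.
From Q = K·A·i, K = Q / (A·i) = 1.17 / (1070 × 0.001175) = 0.9303 m/day.

0.930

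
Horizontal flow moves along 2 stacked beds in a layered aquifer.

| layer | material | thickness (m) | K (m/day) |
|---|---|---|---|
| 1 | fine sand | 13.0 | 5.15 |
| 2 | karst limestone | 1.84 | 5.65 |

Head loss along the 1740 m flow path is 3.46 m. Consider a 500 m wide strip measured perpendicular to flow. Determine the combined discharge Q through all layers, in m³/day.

Flow is parallel to layering, so each bed carries its own Darcy discharge and the transmissivities add.
Σ(K_i·b_i) = 5.15×13.0 + 5.65×1.84 = 77.35 m²/day.
Hydraulic gradient i = Δh / L = 3.46 / 1740 = 0.001989.
Q = Σ(K_i·b_i) · W · i = 77.35 × 500 × 0.001989 = 76.90 m³/day.

76.9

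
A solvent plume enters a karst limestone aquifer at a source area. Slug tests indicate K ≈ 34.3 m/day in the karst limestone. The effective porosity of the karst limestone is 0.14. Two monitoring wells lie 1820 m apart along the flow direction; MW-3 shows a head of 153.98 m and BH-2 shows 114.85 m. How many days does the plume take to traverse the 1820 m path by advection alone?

346

Hydraulic gradient i = (153.98 − 114.85) / 1820 = 39.13 / 1820 = 0.02150.
Darcy flux q = K · i = 34.30 × 0.02150 = 0.7375 m/day.
Seepage velocity v = q / n_e = 0.7375 / 0.14 = 5.268 m/day.
Travel time t = L / v = 1820 / 5.268 = 345.5 days.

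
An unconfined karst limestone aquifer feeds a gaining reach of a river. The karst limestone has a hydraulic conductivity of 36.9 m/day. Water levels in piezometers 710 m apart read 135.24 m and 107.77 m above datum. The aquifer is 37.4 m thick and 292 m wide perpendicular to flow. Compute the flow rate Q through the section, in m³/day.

15600

Cross-sectional area A = 292 × 37.4 = 10921 m².
Hydraulic gradient i = (135.24 − 107.77) / 710 = 27.47 / 710 = 0.03869.
Darcy's law: Q = K · A · i = 36.90 × 10921 × 0.03869 = 15591 m³/day.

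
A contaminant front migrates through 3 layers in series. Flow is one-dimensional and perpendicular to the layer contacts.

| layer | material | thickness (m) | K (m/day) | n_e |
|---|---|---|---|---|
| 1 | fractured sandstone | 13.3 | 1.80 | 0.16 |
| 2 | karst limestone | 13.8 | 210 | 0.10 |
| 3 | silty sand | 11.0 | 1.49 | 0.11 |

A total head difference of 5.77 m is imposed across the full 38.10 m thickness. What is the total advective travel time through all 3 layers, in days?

With flow normal to the layers, continuity requires the same specific discharge q through every layer.
Σ(b_i/K_i) = 13.3/1.80 + 13.8/210 + 11.0/1.49 = 14.84 d.
q = Δh / Σ(b_i/K_i) = 5.77 / 14.84 = 0.3889 m/day.
In each layer the seepage velocity is v_i = q/n_i, so the layer transit time is t_i = b_i·n_i / q:
  layer 1 (fractured sandstone): t_1 = 13.3 × 0.16 / 0.3889 = 5.472 d
  layer 2 (karst limestone): t_2 = 13.8 × 0.10 / 0.3889 = 3.549 d
  layer 3 (silty sand): t_3 = 11.0 × 0.11 / 0.3889 = 3.111 d
Total t = Σ t_i = 12.13 days.

12.1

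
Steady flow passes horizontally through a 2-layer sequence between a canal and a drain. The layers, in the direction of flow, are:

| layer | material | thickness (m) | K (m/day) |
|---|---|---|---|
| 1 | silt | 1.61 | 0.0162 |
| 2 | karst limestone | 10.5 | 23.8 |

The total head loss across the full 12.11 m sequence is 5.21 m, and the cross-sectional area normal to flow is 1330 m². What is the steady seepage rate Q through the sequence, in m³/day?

Flow is perpendicular to layering, so the layers act in series and the equivalent K is the thickness-weighted harmonic mean.
Total thickness L = 1.61 + 10.5 = 12.11 m.
Σ(b_i/K_i) = 1.61/0.0162 + 10.5/23.8 = 99.82 d.
K_eq = L / Σ(b_i/K_i) = 12.11 / 99.82 = 0.1213 m/day.
Q = K_eq · A · (Δh/L) = 0.1213 × 1330 × (5.21/12.11) = 69.42 m³/day.

69.4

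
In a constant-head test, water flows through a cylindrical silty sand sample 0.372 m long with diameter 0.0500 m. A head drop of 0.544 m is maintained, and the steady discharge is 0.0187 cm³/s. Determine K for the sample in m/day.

Cross-sectional area A = π·(d/2)² = π × (0.0500/2)² = 0.001963 m².
Convert discharge: 0.0187 cm³/s = 1.870e-08 m³/s.
Darcy's law rearranged: K = Q·L / (A·Δh) = 1.870e-08 × 0.372 / (0.001963 × 0.544) = 6.513e-06 m/s = 0.5627 m/day.

0.563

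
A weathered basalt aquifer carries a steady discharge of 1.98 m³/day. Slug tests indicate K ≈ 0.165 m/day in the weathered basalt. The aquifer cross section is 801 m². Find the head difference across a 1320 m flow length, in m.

19.8

From Q = K·A·i, i = Q / (K·A) = 1.98 / (0.1650 × 801.0) = 0.01498.
Head loss Δh = i · L = 0.01498 × 1320 = 19.78 m.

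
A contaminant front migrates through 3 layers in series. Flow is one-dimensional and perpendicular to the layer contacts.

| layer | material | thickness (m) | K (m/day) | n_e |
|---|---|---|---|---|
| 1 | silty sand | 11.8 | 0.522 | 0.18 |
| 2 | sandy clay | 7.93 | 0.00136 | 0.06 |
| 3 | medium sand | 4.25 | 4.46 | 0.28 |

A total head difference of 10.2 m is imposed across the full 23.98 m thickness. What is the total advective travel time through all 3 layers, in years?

5.96

With flow normal to the layers, continuity requires the same specific discharge q through every layer.
Σ(b_i/K_i) = 11.8/0.522 + 7.93/0.00136 + 4.25/4.46 = 5854 d.
q = Δh / Σ(b_i/K_i) = 10.2 / 5854 = 0.001742 m/day.
In each layer the seepage velocity is v_i = q/n_i, so the layer transit time is t_i = b_i·n_i / q:
  layer 1 (silty sand): t_1 = 11.8 × 0.18 / 0.001742 = 1219 d
  layer 2 (sandy clay): t_2 = 7.93 × 0.06 / 0.001742 = 273.1 d
  layer 3 (medium sand): t_3 = 4.25 × 0.28 / 0.001742 = 683.0 d
Total t = Σ t_i = 2175 days = 5.955 years.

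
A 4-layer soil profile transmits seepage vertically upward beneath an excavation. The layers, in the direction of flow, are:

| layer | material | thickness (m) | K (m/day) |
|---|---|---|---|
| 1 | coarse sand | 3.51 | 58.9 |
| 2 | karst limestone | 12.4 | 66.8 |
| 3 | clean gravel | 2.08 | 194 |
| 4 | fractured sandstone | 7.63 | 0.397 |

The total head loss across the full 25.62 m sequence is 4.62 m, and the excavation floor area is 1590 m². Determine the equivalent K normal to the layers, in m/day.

1.32

Flow is perpendicular to layering, so the layers act in series and the equivalent K is the thickness-weighted harmonic mean.
Total thickness L = 3.51 + 12.4 + 2.08 + 7.63 = 25.62 m.
Σ(b_i/K_i) = 3.51/58.9 + 12.4/66.8 + 2.08/194 + 7.63/0.397 = 19.48 d.
K_eq = L / Σ(b_i/K_i) = 25.62 / 19.48 = 1.316 m/day.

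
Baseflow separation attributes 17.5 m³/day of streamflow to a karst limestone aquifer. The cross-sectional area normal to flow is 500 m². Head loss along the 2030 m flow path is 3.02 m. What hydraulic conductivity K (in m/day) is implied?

23.5

Hydraulic gradient i = Δh / L = 3.02 / 2030 = 0.001488.
From Q = K·A·i, K = Q / (A·i) = 17.5 / (500.0 × 0.001488) = 23.53 m/day.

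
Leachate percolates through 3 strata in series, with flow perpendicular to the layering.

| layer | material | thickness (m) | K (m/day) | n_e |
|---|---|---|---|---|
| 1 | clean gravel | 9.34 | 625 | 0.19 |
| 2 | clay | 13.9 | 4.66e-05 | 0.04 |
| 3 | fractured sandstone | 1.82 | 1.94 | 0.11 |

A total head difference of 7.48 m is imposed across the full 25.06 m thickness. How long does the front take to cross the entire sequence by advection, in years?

With flow normal to the layers, continuity requires the same specific discharge q through every layer.
Σ(b_i/K_i) = 9.34/625 + 13.9/4.66e-05 + 1.82/1.94 = 2.983e+05 d.
q = Δh / Σ(b_i/K_i) = 7.48 / 2.983e+05 = 2.508e-05 m/day.
In each layer the seepage velocity is v_i = q/n_i, so the layer transit time is t_i = b_i·n_i / q:
  layer 1 (clean gravel): t_1 = 9.34 × 0.19 / 2.508e-05 = 70767 d
  layer 2 (clay): t_2 = 13.9 × 0.04 / 2.508e-05 = 22172 d
  layer 3 (fractured sandstone): t_3 = 1.82 × 0.11 / 2.508e-05 = 7983 d
Total t = Σ t_i = 1.009e+05 days = 276.3 years.

276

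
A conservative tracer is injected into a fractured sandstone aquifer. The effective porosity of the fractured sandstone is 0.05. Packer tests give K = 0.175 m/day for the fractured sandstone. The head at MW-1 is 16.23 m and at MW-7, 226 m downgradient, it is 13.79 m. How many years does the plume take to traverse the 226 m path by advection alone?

Hydraulic gradient i = (16.23 − 13.79) / 226 = 2.44 / 226 = 0.01080.
Darcy flux q = K · i = 0.1750 × 0.01080 = 0.001889 m/day.
Seepage velocity v = q / n_e = 0.001889 / 0.05 = 0.03779 m/day.
Travel time t = L / v = 226 / 0.03779 = 5981 days = 16.37 years.

16.4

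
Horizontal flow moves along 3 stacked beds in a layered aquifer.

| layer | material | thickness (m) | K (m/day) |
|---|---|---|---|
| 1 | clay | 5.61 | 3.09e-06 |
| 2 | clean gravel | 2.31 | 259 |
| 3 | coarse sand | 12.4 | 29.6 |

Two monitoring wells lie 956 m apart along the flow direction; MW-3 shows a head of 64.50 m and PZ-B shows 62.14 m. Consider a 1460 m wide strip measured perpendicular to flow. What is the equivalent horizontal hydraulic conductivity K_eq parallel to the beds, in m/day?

47.5

Flow is parallel to layering, so each bed carries its own Darcy discharge and the transmissivities add.
Σ(K_i·b_i) = 3.09e-06×5.61 + 259×2.31 + 29.6×12.4 = 965.3 m²/day.
Total thickness b = 20.32 m, so K_eq = Σ(K_i·b_i)/b = 47.51 m/day.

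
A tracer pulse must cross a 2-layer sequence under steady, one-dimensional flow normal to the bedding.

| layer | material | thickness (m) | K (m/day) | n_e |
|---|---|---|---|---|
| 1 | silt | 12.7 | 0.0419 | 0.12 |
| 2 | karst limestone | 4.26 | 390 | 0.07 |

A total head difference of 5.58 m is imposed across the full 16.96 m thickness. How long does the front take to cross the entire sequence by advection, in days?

With flow normal to the layers, continuity requires the same specific discharge q through every layer.
Σ(b_i/K_i) = 12.7/0.0419 + 4.26/390 = 303.1 d.
q = Δh / Σ(b_i/K_i) = 5.58 / 303.1 = 0.01841 m/day.
In each layer the seepage velocity is v_i = q/n_i, so the layer transit time is t_i = b_i·n_i / q:
  layer 1 (silt): t_1 = 12.7 × 0.12 / 0.01841 = 82.79 d
  layer 2 (karst limestone): t_2 = 4.26 × 0.07 / 0.01841 = 16.20 d
Total t = Σ t_i = 98.98 days.

99.0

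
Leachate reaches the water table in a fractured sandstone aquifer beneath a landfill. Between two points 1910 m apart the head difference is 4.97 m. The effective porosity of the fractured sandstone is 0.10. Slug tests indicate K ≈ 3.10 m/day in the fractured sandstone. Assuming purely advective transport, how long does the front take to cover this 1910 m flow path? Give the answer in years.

Hydraulic gradient i = Δh / L = 4.97 / 1910 = 0.002602.
Darcy flux q = K · i = 3.100 × 0.002602 = 0.008066 m/day.
Seepage velocity v = q / n_e = 0.008066 / 0.10 = 0.08066 m/day.
Travel time t = L / v = 1910 / 0.08066 = 23678 days = 64.83 years.

64.8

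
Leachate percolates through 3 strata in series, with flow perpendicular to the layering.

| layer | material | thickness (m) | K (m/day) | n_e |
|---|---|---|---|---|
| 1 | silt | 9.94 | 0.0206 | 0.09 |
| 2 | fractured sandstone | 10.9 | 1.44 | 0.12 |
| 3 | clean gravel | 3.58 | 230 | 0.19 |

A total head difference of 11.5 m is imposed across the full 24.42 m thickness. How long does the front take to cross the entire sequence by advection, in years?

0.336

With flow normal to the layers, continuity requires the same specific discharge q through every layer.
Σ(b_i/K_i) = 9.94/0.0206 + 10.9/1.44 + 3.58/230 = 490.1 d.
q = Δh / Σ(b_i/K_i) = 11.5 / 490.1 = 0.02346 m/day.
In each layer the seepage velocity is v_i = q/n_i, so the layer transit time is t_i = b_i·n_i / q:
  layer 1 (silt): t_1 = 9.94 × 0.09 / 0.02346 = 38.13 d
  layer 2 (fractured sandstone): t_2 = 10.9 × 0.12 / 0.02346 = 55.74 d
  layer 3 (clean gravel): t_3 = 3.58 × 0.19 / 0.02346 = 28.99 d
Total t = Σ t_i = 122.9 days = 0.3364 years.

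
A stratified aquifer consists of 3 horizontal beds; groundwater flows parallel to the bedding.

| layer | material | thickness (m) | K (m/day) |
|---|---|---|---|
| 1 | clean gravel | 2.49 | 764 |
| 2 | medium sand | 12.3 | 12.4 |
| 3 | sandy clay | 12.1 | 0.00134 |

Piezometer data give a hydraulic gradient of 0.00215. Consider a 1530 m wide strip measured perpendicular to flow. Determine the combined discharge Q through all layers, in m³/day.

Flow is parallel to layering, so each bed carries its own Darcy discharge and the transmissivities add.
Σ(K_i·b_i) = 764×2.49 + 12.4×12.3 + 0.00134×12.1 = 2055 m²/day.
Hydraulic gradient i = 0.00215.
Q = Σ(K_i·b_i) · W · i = 2055 × 1530 × 0.002150 = 6760 m³/day.

6760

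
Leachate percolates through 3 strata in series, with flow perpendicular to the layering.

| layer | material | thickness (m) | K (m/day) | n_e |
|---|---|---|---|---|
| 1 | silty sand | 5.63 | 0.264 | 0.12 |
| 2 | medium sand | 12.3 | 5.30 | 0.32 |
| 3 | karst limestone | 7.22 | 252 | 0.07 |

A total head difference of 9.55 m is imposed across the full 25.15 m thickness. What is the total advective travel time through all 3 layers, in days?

With flow normal to the layers, continuity requires the same specific discharge q through every layer.
Σ(b_i/K_i) = 5.63/0.264 + 12.3/5.30 + 7.22/252 = 23.68 d.
q = Δh / Σ(b_i/K_i) = 9.55 / 23.68 = 0.4034 m/day.
In each layer the seepage velocity is v_i = q/n_i, so the layer transit time is t_i = b_i·n_i / q:
  layer 1 (silty sand): t_1 = 5.63 × 0.12 / 0.4034 = 1.675 d
  layer 2 (medium sand): t_2 = 12.3 × 0.32 / 0.4034 = 9.758 d
  layer 3 (karst limestone): t_3 = 7.22 × 0.07 / 0.4034 = 1.253 d
Total t = Σ t_i = 12.69 days.

12.7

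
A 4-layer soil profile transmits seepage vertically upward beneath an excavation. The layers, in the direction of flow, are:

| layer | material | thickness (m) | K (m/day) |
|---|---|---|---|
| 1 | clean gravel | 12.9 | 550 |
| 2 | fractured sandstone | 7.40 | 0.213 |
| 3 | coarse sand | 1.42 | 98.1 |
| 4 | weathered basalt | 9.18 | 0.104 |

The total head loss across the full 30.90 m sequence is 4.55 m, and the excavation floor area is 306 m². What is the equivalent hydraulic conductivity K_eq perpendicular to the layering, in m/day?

0.251

Flow is perpendicular to layering, so the layers act in series and the equivalent K is the thickness-weighted harmonic mean.
Total thickness L = 12.9 + 7.40 + 1.42 + 9.18 = 30.90 m.
Σ(b_i/K_i) = 12.9/550 + 7.40/0.213 + 1.42/98.1 + 9.18/0.104 = 123.0 d.
K_eq = L / Σ(b_i/K_i) = 30.90 / 123.0 = 0.2511 m/day.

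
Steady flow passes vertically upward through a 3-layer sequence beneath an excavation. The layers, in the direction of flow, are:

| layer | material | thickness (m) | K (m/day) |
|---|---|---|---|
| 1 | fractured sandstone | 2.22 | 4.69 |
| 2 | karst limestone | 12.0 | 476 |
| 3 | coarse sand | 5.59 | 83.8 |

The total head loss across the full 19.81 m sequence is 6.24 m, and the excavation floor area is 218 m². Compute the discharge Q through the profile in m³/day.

Flow is perpendicular to layering, so the layers act in series and the equivalent K is the thickness-weighted harmonic mean.
Total thickness L = 2.22 + 12.0 + 5.59 = 19.81 m.
Σ(b_i/K_i) = 2.22/4.69 + 12.0/476 + 5.59/83.8 = 0.5653 d.
K_eq = L / Σ(b_i/K_i) = 19.81 / 0.5653 = 35.05 m/day.
Q = K_eq · A · (Δh/L) = 35.05 × 218 × (6.24/19.81) = 2407 m³/day.

2410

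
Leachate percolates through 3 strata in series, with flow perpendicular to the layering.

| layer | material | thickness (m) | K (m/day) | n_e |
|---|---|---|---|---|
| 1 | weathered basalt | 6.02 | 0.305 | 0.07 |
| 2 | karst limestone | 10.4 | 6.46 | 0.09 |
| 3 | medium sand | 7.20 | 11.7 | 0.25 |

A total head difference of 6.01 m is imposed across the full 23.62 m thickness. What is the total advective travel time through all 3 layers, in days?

11.5

With flow normal to the layers, continuity requires the same specific discharge q through every layer.
Σ(b_i/K_i) = 6.02/0.305 + 10.4/6.46 + 7.20/11.7 = 21.96 d.
q = Δh / Σ(b_i/K_i) = 6.01 / 21.96 = 0.2736 m/day.
In each layer the seepage velocity is v_i = q/n_i, so the layer transit time is t_i = b_i·n_i / q:
  layer 1 (weathered basalt): t_1 = 6.02 × 0.07 / 0.2736 = 1.540 d
  layer 2 (karst limestone): t_2 = 10.4 × 0.09 / 0.2736 = 3.421 d
  layer 3 (medium sand): t_3 = 7.20 × 0.25 / 0.2736 = 6.578 d
Total t = Σ t_i = 11.54 days.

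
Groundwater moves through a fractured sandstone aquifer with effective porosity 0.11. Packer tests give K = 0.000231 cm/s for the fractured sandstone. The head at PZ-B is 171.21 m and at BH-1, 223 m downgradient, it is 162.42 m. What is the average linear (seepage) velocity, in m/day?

0.0715

Convert K: 0.000231 cm/s × 864 = 0.1996 m/day.
Hydraulic gradient i = (171.21 − 162.42) / 223 = 8.79 / 223 = 0.03942.
Darcy flux q = K · i = 0.1996 × 0.03942 = 0.007867 m/day.
Seepage velocity v = q / n_e = 0.007867 / 0.11 = 0.07152 m/day.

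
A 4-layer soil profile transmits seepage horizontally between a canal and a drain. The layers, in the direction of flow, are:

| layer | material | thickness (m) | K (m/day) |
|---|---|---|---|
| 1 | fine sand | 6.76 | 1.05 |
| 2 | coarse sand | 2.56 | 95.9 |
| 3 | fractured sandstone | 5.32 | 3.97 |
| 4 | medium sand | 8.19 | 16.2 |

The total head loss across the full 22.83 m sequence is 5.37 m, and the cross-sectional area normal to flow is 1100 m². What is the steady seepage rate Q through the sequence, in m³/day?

Flow is perpendicular to layering, so the layers act in series and the equivalent K is the thickness-weighted harmonic mean.
Total thickness L = 6.76 + 2.56 + 5.32 + 8.19 = 22.83 m.
Σ(b_i/K_i) = 6.76/1.05 + 2.56/95.9 + 5.32/3.97 + 8.19/16.2 = 8.310 d.
K_eq = L / Σ(b_i/K_i) = 22.83 / 8.310 = 2.747 m/day.
Q = K_eq · A · (Δh/L) = 2.747 × 1100 × (5.37/22.83) = 710.8 m³/day.

711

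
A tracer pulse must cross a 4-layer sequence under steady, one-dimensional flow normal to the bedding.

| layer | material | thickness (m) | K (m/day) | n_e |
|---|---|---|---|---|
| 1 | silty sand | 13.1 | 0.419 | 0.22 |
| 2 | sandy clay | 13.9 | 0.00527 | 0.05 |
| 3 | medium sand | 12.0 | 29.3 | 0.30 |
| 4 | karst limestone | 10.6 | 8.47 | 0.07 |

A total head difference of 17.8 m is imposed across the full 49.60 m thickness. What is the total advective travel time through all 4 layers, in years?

3.25

With flow normal to the layers, continuity requires the same specific discharge q through every layer.
Σ(b_i/K_i) = 13.1/0.419 + 13.9/0.00527 + 12.0/29.3 + 10.6/8.47 = 2670 d.
q = Δh / Σ(b_i/K_i) = 17.8 / 2670 = 0.006665 m/day.
In each layer the seepage velocity is v_i = q/n_i, so the layer transit time is t_i = b_i·n_i / q:
  layer 1 (silty sand): t_1 = 13.1 × 0.22 / 0.006665 = 432.4 d
  layer 2 (sandy clay): t_2 = 13.9 × 0.05 / 0.006665 = 104.3 d
  layer 3 (medium sand): t_3 = 12.0 × 0.30 / 0.006665 = 540.1 d
  layer 4 (karst limestone): t_4 = 10.6 × 0.07 / 0.006665 = 111.3 d
Total t = Σ t_i = 1188 days = 3.253 years.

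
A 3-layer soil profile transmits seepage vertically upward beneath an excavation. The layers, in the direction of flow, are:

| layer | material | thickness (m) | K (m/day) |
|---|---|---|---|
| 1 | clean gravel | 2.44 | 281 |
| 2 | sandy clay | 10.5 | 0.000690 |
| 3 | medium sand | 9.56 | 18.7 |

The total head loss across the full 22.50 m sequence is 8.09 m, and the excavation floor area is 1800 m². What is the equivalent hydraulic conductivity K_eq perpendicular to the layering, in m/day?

0.00148

Flow is perpendicular to layering, so the layers act in series and the equivalent K is the thickness-weighted harmonic mean.
Total thickness L = 2.44 + 10.5 + 9.56 = 22.50 m.
Σ(b_i/K_i) = 2.44/281 + 10.5/0.000690 + 9.56/18.7 = 15218 d.
K_eq = L / Σ(b_i/K_i) = 22.50 / 15218 = 0.001479 m/day.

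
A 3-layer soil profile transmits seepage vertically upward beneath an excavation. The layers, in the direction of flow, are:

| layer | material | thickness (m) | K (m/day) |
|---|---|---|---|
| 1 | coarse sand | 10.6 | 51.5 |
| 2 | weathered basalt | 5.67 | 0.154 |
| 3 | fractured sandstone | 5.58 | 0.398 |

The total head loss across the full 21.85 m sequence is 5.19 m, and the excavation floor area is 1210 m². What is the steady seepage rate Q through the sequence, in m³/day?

Flow is perpendicular to layering, so the layers act in series and the equivalent K is the thickness-weighted harmonic mean.
Total thickness L = 10.6 + 5.67 + 5.58 = 21.85 m.
Σ(b_i/K_i) = 10.6/51.5 + 5.67/0.154 + 5.58/0.398 = 51.04 d.
K_eq = L / Σ(b_i/K_i) = 21.85 / 51.04 = 0.4281 m/day.
Q = K_eq · A · (Δh/L) = 0.4281 × 1210 × (5.19/21.85) = 123.0 m³/day.

123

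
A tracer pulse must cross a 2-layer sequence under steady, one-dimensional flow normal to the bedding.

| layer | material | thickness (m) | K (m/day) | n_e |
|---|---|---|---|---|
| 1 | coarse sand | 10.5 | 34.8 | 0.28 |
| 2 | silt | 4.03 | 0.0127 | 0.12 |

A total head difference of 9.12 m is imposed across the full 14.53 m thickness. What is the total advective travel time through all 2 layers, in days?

With flow normal to the layers, continuity requires the same specific discharge q through every layer.
Σ(b_i/K_i) = 10.5/34.8 + 4.03/0.0127 = 317.6 d.
q = Δh / Σ(b_i/K_i) = 9.12 / 317.6 = 0.02871 m/day.
In each layer the seepage velocity is v_i = q/n_i, so the layer transit time is t_i = b_i·n_i / q:
  layer 1 (coarse sand): t_1 = 10.5 × 0.28 / 0.02871 = 102.4 d
  layer 2 (silt): t_2 = 4.03 × 0.12 / 0.02871 = 16.84 d
Total t = Σ t_i = 119.2 days.

119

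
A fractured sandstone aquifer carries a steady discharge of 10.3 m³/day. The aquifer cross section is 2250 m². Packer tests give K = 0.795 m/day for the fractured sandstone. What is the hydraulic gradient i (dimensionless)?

0.00576

From Q = K·A·i, i = Q / (K·A) = 10.3 / (0.7950 × 2250) = 0.005758.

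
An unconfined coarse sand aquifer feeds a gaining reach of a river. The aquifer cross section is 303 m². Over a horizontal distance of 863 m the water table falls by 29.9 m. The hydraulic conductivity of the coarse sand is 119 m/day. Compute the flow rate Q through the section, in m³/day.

1250

Hydraulic gradient i = Δh / L = 29.9 / 863 = 0.03465.
Darcy's law: Q = K · A · i = 119.0 × 303.0 × 0.03465 = 1249 m³/day.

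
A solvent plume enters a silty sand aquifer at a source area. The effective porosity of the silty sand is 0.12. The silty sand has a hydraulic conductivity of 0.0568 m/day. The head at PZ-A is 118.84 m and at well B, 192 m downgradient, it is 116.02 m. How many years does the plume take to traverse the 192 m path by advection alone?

Hydraulic gradient i = (118.84 − 116.02) / 192 = 2.82 / 192 = 0.01469.
Darcy flux q = K · i = 0.05680 × 0.01469 = 0.0008343 m/day.
Seepage velocity v = q / n_e = 0.0008343 / 0.12 = 0.006952 m/day.
Travel time t = L / v = 192 / 0.006952 = 27618 days = 75.61 years.

75.6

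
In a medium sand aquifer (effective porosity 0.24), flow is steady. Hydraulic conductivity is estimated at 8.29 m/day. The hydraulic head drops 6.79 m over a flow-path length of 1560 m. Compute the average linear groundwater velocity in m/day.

Hydraulic gradient i = Δh / L = 6.79 / 1560 = 0.004353.
Darcy flux q = K · i = 8.290 × 0.004353 = 0.03608 m/day.
Seepage velocity v = q / n_e = 0.03608 / 0.24 = 0.1503 m/day.

0.150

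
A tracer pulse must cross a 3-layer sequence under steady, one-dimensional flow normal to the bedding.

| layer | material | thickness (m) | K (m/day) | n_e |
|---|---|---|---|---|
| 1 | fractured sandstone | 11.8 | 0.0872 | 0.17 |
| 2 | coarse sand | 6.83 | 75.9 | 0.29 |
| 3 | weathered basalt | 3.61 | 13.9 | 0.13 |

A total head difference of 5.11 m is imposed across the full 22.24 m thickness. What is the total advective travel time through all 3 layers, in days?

With flow normal to the layers, continuity requires the same specific discharge q through every layer.
Σ(b_i/K_i) = 11.8/0.0872 + 6.83/75.9 + 3.61/13.9 = 135.7 d.
q = Δh / Σ(b_i/K_i) = 5.11 / 135.7 = 0.03766 m/day.
In each layer the seepage velocity is v_i = q/n_i, so the layer transit time is t_i = b_i·n_i / q:
  layer 1 (fractured sandstone): t_1 = 11.8 × 0.17 / 0.03766 = 53.26 d
  layer 2 (coarse sand): t_2 = 6.83 × 0.29 / 0.03766 = 52.59 d
  layer 3 (weathered basalt): t_3 = 3.61 × 0.13 / 0.03766 = 12.46 d
Total t = Σ t_i = 118.3 days.

118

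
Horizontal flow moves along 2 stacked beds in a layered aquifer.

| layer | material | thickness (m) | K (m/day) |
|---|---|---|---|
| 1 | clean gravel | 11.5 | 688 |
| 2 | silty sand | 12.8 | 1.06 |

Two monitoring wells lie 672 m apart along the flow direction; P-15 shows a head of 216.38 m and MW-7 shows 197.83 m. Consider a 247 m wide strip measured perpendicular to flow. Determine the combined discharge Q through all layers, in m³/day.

Flow is parallel to layering, so each bed carries its own Darcy discharge and the transmissivities add.
Σ(K_i·b_i) = 688×11.5 + 1.06×12.8 = 7926 m²/day.
Hydraulic gradient i = (216.38 − 197.83) / 672 = 18.55 / 672 = 0.02760.
Q = Σ(K_i·b_i) · W · i = 7926 × 247 × 0.02760 = 54038 m³/day.

54000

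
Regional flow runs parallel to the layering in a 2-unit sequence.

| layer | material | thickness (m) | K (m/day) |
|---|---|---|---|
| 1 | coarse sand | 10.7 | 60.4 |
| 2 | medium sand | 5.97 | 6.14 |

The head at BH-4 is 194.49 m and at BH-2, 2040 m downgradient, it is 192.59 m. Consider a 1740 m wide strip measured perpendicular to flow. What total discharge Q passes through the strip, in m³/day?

Flow is parallel to layering, so each bed carries its own Darcy discharge and the transmissivities add.
Σ(K_i·b_i) = 60.4×10.7 + 6.14×5.97 = 682.9 m²/day.
Hydraulic gradient i = (194.49 − 192.59) / 2040 = 1.9 / 2040 = 0.0009314.
Q = Σ(K_i·b_i) · W · i = 682.9 × 1740 × 0.0009314 = 1107 m³/day.

1110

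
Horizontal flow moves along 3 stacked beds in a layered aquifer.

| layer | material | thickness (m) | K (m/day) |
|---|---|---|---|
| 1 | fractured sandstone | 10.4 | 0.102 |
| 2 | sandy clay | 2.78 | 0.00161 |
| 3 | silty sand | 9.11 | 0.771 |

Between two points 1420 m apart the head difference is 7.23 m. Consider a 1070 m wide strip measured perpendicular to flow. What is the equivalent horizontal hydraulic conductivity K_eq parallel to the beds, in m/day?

Flow is parallel to layering, so each bed carries its own Darcy discharge and the transmissivities add.
Σ(K_i·b_i) = 0.102×10.4 + 0.00161×2.78 + 0.771×9.11 = 8.089 m²/day.
Total thickness b = 22.29 m, so K_eq = Σ(K_i·b_i)/b = 0.3629 m/day.

0.363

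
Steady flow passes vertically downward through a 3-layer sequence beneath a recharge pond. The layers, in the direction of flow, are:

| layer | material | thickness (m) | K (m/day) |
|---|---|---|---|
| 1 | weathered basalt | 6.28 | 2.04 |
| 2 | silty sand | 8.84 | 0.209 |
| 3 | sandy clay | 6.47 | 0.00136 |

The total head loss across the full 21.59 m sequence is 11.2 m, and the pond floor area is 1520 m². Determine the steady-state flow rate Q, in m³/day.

3.54

Flow is perpendicular to layering, so the layers act in series and the equivalent K is the thickness-weighted harmonic mean.
Total thickness L = 6.28 + 8.84 + 6.47 = 21.59 m.
Σ(b_i/K_i) = 6.28/2.04 + 8.84/0.209 + 6.47/0.00136 = 4803 d.
K_eq = L / Σ(b_i/K_i) = 21.59 / 4803 = 0.004495 m/day.
Q = K_eq · A · (Δh/L) = 0.004495 × 1520 × (11.2/21.59) = 3.545 m³/day.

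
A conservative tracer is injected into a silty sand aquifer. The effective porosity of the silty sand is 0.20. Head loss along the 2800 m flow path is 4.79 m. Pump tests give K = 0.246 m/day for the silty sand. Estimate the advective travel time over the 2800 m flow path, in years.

3640

Hydraulic gradient i = Δh / L = 4.79 / 2800 = 0.001711.
Darcy flux q = K · i = 0.2460 × 0.001711 = 0.0004208 m/day.
Seepage velocity v = q / n_e = 0.0004208 / 0.20 = 0.002104 m/day.
Travel time t = L / v = 2800 / 0.002104 = 1.331e+06 days = 3643 years.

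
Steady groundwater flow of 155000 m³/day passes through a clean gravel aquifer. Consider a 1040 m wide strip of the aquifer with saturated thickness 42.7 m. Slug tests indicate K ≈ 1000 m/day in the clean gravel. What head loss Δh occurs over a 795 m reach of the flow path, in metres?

2.77

Cross-sectional area A = 1040 × 42.7 = 44408 m².
From Q = K·A·i, i = Q / (K·A) = 155000 / (1000 × 44408) = 0.003490.
Head loss Δh = i · L = 0.003490 × 795 = 2.775 m.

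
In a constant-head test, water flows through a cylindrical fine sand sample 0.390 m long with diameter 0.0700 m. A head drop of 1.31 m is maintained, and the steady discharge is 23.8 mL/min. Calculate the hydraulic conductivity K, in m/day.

2.65

Cross-sectional area A = π·(d/2)² = π × (0.0700/2)² = 0.003848 m².
Convert discharge: 23.8 mL/min = 3.967e-07 m³/s.
Darcy's law rearranged: K = Q·L / (A·Δh) = 3.967e-07 × 0.390 / (0.003848 × 1.31) = 3.069e-05 m/s = 2.651 m/day.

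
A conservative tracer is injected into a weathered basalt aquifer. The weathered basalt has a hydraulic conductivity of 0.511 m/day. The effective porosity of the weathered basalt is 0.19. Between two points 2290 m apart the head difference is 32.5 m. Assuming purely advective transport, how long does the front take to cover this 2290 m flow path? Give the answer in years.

164

Hydraulic gradient i = Δh / L = 32.5 / 2290 = 0.01419.
Darcy flux q = K · i = 0.5110 × 0.01419 = 0.007252 m/day.
Seepage velocity v = q / n_e = 0.007252 / 0.19 = 0.03817 m/day.
Travel time t = L / v = 2290 / 0.03817 = 59996 days = 164.3 years.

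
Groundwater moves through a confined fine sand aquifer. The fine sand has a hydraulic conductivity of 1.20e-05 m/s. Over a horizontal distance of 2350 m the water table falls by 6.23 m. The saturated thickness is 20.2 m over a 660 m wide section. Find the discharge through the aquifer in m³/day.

36.6

Convert K: 1.20e-05 m/s × 86400 = 1.037 m/day.
Cross-sectional area A = 660 × 20.2 = 13332 m².
Hydraulic gradient i = Δh / L = 6.23 / 2350 = 0.002651.
Darcy's law: Q = K · A · i = 1.037 × 13332 × 0.002651 = 36.64 m³/day.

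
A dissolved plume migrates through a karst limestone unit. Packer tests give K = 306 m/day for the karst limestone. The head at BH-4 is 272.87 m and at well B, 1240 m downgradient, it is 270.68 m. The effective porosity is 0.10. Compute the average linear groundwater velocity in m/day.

Hydraulic gradient i = (272.87 − 270.68) / 1240 = 2.19 / 1240 = 0.001766.
Darcy flux q = K · i = 306.0 × 0.001766 = 0.5404 m/day.
Seepage velocity v = q / n_e = 0.5404 / 0.10 = 5.404 m/day.

5.40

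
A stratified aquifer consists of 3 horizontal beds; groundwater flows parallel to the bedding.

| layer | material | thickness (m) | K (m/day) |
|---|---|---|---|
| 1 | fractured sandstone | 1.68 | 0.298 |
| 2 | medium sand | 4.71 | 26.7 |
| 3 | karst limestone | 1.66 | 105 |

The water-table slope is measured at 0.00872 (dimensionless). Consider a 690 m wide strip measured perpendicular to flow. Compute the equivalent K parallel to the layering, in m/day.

Flow is parallel to layering, so each bed carries its own Darcy discharge and the transmissivities add.
Σ(K_i·b_i) = 0.298×1.68 + 26.7×4.71 + 105×1.66 = 300.6 m²/day.
Total thickness b = 8.050 m, so K_eq = Σ(K_i·b_i)/b = 37.34 m/day.

37.3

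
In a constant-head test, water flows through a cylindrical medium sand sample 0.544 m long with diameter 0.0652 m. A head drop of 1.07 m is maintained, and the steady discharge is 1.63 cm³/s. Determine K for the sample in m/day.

Cross-sectional area A = π·(d/2)² = π × (0.0652/2)² = 0.003339 m².
Convert discharge: 1.63 cm³/s = 1.630e-06 m³/s.
Darcy's law rearranged: K = Q·L / (A·Δh) = 1.630e-06 × 0.544 / (0.003339 × 1.07) = 0.0002482 m/s = 21.45 m/day.

21.4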